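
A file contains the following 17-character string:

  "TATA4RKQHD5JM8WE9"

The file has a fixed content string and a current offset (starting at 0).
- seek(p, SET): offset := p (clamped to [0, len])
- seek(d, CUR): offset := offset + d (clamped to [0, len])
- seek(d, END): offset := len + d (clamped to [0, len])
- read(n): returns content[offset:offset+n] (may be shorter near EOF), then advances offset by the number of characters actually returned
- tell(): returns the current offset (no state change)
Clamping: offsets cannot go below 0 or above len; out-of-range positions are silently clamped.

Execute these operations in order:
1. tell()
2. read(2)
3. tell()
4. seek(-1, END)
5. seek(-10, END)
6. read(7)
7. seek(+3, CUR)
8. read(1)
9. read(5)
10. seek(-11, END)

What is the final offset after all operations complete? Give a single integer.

Answer: 6

Derivation:
After 1 (tell()): offset=0
After 2 (read(2)): returned 'TA', offset=2
After 3 (tell()): offset=2
After 4 (seek(-1, END)): offset=16
After 5 (seek(-10, END)): offset=7
After 6 (read(7)): returned 'QHD5JM8', offset=14
After 7 (seek(+3, CUR)): offset=17
After 8 (read(1)): returned '', offset=17
After 9 (read(5)): returned '', offset=17
After 10 (seek(-11, END)): offset=6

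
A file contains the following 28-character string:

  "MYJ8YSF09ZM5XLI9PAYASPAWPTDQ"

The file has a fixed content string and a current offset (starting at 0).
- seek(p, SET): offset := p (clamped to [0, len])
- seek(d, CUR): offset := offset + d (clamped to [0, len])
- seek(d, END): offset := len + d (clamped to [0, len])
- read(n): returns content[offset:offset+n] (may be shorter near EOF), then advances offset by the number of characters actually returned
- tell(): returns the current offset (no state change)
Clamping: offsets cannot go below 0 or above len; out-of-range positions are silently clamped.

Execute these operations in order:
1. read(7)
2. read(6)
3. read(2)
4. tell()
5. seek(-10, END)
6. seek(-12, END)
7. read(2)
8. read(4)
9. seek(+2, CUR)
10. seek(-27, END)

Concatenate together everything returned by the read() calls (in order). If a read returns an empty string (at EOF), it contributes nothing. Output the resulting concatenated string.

Answer: MYJ8YSF09ZM5XLIPAYASP

Derivation:
After 1 (read(7)): returned 'MYJ8YSF', offset=7
After 2 (read(6)): returned '09ZM5X', offset=13
After 3 (read(2)): returned 'LI', offset=15
After 4 (tell()): offset=15
After 5 (seek(-10, END)): offset=18
After 6 (seek(-12, END)): offset=16
After 7 (read(2)): returned 'PA', offset=18
After 8 (read(4)): returned 'YASP', offset=22
After 9 (seek(+2, CUR)): offset=24
After 10 (seek(-27, END)): offset=1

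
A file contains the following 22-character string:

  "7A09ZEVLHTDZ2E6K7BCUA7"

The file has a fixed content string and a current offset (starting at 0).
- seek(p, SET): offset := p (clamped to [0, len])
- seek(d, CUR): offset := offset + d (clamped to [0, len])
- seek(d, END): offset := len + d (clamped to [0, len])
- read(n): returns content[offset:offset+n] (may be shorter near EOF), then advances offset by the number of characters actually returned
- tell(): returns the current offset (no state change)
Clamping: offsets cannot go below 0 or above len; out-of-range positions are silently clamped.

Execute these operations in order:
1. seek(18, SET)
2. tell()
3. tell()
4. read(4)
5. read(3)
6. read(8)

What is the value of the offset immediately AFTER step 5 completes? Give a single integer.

After 1 (seek(18, SET)): offset=18
After 2 (tell()): offset=18
After 3 (tell()): offset=18
After 4 (read(4)): returned 'CUA7', offset=22
After 5 (read(3)): returned '', offset=22

Answer: 22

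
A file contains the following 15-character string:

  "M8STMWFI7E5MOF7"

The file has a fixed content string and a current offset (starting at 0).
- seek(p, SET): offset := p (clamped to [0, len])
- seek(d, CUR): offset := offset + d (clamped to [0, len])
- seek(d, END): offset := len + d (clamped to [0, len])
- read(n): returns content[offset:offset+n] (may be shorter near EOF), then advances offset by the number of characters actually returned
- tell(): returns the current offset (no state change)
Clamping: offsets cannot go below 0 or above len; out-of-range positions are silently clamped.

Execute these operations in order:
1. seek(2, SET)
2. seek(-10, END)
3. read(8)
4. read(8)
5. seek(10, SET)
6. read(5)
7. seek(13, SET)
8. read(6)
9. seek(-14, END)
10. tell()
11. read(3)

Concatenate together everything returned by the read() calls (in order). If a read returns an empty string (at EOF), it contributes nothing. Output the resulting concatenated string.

After 1 (seek(2, SET)): offset=2
After 2 (seek(-10, END)): offset=5
After 3 (read(8)): returned 'WFI7E5MO', offset=13
After 4 (read(8)): returned 'F7', offset=15
After 5 (seek(10, SET)): offset=10
After 6 (read(5)): returned '5MOF7', offset=15
After 7 (seek(13, SET)): offset=13
After 8 (read(6)): returned 'F7', offset=15
After 9 (seek(-14, END)): offset=1
After 10 (tell()): offset=1
After 11 (read(3)): returned '8ST', offset=4

Answer: WFI7E5MOF75MOF7F78ST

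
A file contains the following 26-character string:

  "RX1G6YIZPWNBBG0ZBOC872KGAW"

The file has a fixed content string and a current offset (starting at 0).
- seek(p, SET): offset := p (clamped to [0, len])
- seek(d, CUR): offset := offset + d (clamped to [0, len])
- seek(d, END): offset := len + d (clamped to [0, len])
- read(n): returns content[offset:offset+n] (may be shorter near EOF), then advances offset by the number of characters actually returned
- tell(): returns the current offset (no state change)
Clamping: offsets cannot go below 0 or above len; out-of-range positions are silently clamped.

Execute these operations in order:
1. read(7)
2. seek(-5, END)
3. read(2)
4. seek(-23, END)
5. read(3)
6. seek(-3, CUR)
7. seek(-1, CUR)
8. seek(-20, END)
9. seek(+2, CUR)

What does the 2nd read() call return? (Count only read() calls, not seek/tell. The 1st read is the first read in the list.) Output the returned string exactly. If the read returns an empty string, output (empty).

Answer: 2K

Derivation:
After 1 (read(7)): returned 'RX1G6YI', offset=7
After 2 (seek(-5, END)): offset=21
After 3 (read(2)): returned '2K', offset=23
After 4 (seek(-23, END)): offset=3
After 5 (read(3)): returned 'G6Y', offset=6
After 6 (seek(-3, CUR)): offset=3
After 7 (seek(-1, CUR)): offset=2
After 8 (seek(-20, END)): offset=6
After 9 (seek(+2, CUR)): offset=8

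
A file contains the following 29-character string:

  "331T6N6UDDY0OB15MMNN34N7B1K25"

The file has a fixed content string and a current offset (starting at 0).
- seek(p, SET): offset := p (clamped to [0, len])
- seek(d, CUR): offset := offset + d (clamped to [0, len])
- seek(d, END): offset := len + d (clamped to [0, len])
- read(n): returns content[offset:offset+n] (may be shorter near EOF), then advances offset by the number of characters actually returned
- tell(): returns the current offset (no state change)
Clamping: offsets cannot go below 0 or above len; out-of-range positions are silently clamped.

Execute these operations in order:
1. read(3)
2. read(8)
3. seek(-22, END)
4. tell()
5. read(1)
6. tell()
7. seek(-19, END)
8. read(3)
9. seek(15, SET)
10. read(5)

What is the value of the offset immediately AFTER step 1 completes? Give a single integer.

Answer: 3

Derivation:
After 1 (read(3)): returned '331', offset=3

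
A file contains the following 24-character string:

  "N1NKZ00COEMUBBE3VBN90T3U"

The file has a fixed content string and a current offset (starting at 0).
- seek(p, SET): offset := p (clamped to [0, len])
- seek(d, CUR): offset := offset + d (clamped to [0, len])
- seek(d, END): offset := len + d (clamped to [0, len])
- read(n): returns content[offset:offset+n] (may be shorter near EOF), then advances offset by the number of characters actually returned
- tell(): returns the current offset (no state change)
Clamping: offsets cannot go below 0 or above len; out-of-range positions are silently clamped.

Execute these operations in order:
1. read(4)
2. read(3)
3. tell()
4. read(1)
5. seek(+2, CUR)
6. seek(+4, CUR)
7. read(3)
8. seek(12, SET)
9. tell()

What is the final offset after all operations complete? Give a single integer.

Answer: 12

Derivation:
After 1 (read(4)): returned 'N1NK', offset=4
After 2 (read(3)): returned 'Z00', offset=7
After 3 (tell()): offset=7
After 4 (read(1)): returned 'C', offset=8
After 5 (seek(+2, CUR)): offset=10
After 6 (seek(+4, CUR)): offset=14
After 7 (read(3)): returned 'E3V', offset=17
After 8 (seek(12, SET)): offset=12
After 9 (tell()): offset=12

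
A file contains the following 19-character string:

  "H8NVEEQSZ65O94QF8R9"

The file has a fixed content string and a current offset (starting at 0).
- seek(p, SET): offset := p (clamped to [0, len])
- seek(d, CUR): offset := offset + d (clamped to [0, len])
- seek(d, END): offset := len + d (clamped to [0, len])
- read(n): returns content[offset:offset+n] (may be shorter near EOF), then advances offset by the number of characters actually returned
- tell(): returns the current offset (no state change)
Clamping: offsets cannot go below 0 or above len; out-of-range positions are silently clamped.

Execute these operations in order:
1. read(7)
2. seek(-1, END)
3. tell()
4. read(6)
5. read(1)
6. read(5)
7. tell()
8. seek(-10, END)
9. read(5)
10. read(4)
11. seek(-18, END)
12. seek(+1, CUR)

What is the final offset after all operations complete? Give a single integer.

Answer: 2

Derivation:
After 1 (read(7)): returned 'H8NVEEQ', offset=7
After 2 (seek(-1, END)): offset=18
After 3 (tell()): offset=18
After 4 (read(6)): returned '9', offset=19
After 5 (read(1)): returned '', offset=19
After 6 (read(5)): returned '', offset=19
After 7 (tell()): offset=19
After 8 (seek(-10, END)): offset=9
After 9 (read(5)): returned '65O94', offset=14
After 10 (read(4)): returned 'QF8R', offset=18
After 11 (seek(-18, END)): offset=1
After 12 (seek(+1, CUR)): offset=2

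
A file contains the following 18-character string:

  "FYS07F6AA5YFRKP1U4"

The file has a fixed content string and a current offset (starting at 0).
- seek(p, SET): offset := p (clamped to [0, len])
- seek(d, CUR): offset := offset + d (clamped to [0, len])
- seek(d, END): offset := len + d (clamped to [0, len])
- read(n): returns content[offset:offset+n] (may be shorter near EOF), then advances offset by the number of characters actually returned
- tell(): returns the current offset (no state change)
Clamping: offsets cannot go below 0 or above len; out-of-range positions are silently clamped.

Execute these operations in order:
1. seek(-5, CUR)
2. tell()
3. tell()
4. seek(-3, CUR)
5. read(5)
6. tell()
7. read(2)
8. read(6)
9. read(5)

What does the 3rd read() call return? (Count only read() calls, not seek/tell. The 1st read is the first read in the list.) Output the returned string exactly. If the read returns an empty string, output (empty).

Answer: AA5YFR

Derivation:
After 1 (seek(-5, CUR)): offset=0
After 2 (tell()): offset=0
After 3 (tell()): offset=0
After 4 (seek(-3, CUR)): offset=0
After 5 (read(5)): returned 'FYS07', offset=5
After 6 (tell()): offset=5
After 7 (read(2)): returned 'F6', offset=7
After 8 (read(6)): returned 'AA5YFR', offset=13
After 9 (read(5)): returned 'KP1U4', offset=18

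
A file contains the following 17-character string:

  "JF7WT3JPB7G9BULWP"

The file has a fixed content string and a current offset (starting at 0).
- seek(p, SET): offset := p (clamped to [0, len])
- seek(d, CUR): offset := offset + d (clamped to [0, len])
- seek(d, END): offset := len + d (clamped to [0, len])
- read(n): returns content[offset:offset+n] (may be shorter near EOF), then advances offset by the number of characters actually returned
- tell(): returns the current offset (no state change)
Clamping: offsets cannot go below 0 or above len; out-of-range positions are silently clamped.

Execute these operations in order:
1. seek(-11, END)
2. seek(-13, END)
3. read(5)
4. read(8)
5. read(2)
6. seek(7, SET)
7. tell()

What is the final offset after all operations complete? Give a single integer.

Answer: 7

Derivation:
After 1 (seek(-11, END)): offset=6
After 2 (seek(-13, END)): offset=4
After 3 (read(5)): returned 'T3JPB', offset=9
After 4 (read(8)): returned '7G9BULWP', offset=17
After 5 (read(2)): returned '', offset=17
After 6 (seek(7, SET)): offset=7
After 7 (tell()): offset=7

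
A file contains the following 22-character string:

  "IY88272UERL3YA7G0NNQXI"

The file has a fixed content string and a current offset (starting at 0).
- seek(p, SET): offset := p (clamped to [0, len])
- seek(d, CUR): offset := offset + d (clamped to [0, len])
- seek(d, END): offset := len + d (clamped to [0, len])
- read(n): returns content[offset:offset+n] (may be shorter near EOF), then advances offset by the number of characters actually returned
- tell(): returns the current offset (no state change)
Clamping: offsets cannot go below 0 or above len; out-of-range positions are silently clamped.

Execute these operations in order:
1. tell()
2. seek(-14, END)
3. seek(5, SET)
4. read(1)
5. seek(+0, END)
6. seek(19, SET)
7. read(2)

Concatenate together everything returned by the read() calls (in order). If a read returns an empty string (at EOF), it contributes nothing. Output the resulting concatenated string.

Answer: 7QX

Derivation:
After 1 (tell()): offset=0
After 2 (seek(-14, END)): offset=8
After 3 (seek(5, SET)): offset=5
After 4 (read(1)): returned '7', offset=6
After 5 (seek(+0, END)): offset=22
After 6 (seek(19, SET)): offset=19
After 7 (read(2)): returned 'QX', offset=21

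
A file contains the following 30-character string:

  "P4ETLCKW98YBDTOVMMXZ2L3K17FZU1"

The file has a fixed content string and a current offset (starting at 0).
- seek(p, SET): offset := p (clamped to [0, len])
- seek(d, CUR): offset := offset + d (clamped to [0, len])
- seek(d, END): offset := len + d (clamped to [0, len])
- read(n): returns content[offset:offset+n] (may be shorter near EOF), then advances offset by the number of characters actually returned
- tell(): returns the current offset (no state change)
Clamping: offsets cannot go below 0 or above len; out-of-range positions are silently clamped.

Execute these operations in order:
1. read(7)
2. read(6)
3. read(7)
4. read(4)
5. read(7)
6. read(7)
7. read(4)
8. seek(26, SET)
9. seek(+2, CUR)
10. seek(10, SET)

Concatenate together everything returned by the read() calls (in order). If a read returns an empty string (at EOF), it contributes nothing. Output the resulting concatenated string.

Answer: P4ETLCKW98YBDTOVMMXZ2L3K17FZU1

Derivation:
After 1 (read(7)): returned 'P4ETLCK', offset=7
After 2 (read(6)): returned 'W98YBD', offset=13
After 3 (read(7)): returned 'TOVMMXZ', offset=20
After 4 (read(4)): returned '2L3K', offset=24
After 5 (read(7)): returned '17FZU1', offset=30
After 6 (read(7)): returned '', offset=30
After 7 (read(4)): returned '', offset=30
After 8 (seek(26, SET)): offset=26
After 9 (seek(+2, CUR)): offset=28
After 10 (seek(10, SET)): offset=10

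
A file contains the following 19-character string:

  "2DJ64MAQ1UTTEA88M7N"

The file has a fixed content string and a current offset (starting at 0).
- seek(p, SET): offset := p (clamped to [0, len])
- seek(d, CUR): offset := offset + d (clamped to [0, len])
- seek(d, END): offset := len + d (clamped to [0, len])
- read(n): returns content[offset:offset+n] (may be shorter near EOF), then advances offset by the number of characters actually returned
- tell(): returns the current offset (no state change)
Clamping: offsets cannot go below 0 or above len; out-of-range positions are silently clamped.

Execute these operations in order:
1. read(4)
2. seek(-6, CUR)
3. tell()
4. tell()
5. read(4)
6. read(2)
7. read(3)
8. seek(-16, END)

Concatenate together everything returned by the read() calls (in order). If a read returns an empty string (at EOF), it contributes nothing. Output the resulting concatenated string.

After 1 (read(4)): returned '2DJ6', offset=4
After 2 (seek(-6, CUR)): offset=0
After 3 (tell()): offset=0
After 4 (tell()): offset=0
After 5 (read(4)): returned '2DJ6', offset=4
After 6 (read(2)): returned '4M', offset=6
After 7 (read(3)): returned 'AQ1', offset=9
After 8 (seek(-16, END)): offset=3

Answer: 2DJ62DJ64MAQ1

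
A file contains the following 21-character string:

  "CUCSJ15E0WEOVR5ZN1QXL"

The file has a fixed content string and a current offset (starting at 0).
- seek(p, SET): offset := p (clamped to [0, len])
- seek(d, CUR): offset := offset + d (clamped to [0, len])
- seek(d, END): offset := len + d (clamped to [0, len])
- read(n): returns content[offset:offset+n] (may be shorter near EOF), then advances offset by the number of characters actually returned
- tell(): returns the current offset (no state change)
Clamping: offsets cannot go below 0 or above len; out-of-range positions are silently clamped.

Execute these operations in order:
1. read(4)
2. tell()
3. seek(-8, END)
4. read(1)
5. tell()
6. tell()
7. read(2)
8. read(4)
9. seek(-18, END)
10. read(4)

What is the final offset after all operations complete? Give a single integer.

After 1 (read(4)): returned 'CUCS', offset=4
After 2 (tell()): offset=4
After 3 (seek(-8, END)): offset=13
After 4 (read(1)): returned 'R', offset=14
After 5 (tell()): offset=14
After 6 (tell()): offset=14
After 7 (read(2)): returned '5Z', offset=16
After 8 (read(4)): returned 'N1QX', offset=20
After 9 (seek(-18, END)): offset=3
After 10 (read(4)): returned 'SJ15', offset=7

Answer: 7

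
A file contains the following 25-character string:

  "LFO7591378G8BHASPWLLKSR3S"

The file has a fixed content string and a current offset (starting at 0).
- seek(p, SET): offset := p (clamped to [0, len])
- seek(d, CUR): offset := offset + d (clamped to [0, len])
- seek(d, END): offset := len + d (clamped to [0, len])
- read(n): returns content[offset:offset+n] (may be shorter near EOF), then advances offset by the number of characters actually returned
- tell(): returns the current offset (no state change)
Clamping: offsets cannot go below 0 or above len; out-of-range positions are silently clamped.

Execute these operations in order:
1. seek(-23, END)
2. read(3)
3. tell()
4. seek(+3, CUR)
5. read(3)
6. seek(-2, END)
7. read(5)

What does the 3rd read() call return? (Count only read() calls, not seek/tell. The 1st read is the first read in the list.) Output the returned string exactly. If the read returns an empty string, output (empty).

After 1 (seek(-23, END)): offset=2
After 2 (read(3)): returned 'O75', offset=5
After 3 (tell()): offset=5
After 4 (seek(+3, CUR)): offset=8
After 5 (read(3)): returned '78G', offset=11
After 6 (seek(-2, END)): offset=23
After 7 (read(5)): returned '3S', offset=25

Answer: 3S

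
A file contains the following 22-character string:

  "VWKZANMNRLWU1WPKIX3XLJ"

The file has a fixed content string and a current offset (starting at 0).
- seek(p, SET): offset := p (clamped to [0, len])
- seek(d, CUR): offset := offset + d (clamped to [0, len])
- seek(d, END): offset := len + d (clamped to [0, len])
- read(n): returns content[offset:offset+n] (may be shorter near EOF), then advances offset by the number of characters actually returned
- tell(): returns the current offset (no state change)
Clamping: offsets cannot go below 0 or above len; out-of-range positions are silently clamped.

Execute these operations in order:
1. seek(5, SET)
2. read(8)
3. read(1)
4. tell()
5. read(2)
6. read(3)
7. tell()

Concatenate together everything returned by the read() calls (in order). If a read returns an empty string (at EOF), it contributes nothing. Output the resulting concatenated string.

Answer: NMNRLWU1WPKIX3

Derivation:
After 1 (seek(5, SET)): offset=5
After 2 (read(8)): returned 'NMNRLWU1', offset=13
After 3 (read(1)): returned 'W', offset=14
After 4 (tell()): offset=14
After 5 (read(2)): returned 'PK', offset=16
After 6 (read(3)): returned 'IX3', offset=19
After 7 (tell()): offset=19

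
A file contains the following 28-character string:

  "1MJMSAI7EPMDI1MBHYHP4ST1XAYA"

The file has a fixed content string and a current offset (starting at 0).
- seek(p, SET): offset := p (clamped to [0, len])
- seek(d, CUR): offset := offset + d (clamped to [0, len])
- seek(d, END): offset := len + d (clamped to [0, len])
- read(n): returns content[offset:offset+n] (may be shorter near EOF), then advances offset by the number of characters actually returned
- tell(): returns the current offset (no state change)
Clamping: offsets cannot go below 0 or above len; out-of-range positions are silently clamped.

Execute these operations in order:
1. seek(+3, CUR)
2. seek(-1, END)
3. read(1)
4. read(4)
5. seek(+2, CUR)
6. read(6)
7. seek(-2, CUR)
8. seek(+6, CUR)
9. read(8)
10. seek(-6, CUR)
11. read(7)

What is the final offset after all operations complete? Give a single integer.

Answer: 28

Derivation:
After 1 (seek(+3, CUR)): offset=3
After 2 (seek(-1, END)): offset=27
After 3 (read(1)): returned 'A', offset=28
After 4 (read(4)): returned '', offset=28
After 5 (seek(+2, CUR)): offset=28
After 6 (read(6)): returned '', offset=28
After 7 (seek(-2, CUR)): offset=26
After 8 (seek(+6, CUR)): offset=28
After 9 (read(8)): returned '', offset=28
After 10 (seek(-6, CUR)): offset=22
After 11 (read(7)): returned 'T1XAYA', offset=28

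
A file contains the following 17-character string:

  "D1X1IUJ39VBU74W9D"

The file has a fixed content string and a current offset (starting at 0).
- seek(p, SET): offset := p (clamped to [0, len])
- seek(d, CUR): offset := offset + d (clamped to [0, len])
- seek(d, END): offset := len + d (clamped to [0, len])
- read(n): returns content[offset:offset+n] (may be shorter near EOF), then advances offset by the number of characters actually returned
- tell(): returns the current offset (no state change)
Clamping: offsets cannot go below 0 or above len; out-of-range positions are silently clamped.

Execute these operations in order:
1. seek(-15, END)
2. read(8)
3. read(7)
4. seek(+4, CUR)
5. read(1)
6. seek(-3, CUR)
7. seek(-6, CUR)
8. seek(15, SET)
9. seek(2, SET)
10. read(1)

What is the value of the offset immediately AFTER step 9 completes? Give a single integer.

Answer: 2

Derivation:
After 1 (seek(-15, END)): offset=2
After 2 (read(8)): returned 'X1IUJ39V', offset=10
After 3 (read(7)): returned 'BU74W9D', offset=17
After 4 (seek(+4, CUR)): offset=17
After 5 (read(1)): returned '', offset=17
After 6 (seek(-3, CUR)): offset=14
After 7 (seek(-6, CUR)): offset=8
After 8 (seek(15, SET)): offset=15
After 9 (seek(2, SET)): offset=2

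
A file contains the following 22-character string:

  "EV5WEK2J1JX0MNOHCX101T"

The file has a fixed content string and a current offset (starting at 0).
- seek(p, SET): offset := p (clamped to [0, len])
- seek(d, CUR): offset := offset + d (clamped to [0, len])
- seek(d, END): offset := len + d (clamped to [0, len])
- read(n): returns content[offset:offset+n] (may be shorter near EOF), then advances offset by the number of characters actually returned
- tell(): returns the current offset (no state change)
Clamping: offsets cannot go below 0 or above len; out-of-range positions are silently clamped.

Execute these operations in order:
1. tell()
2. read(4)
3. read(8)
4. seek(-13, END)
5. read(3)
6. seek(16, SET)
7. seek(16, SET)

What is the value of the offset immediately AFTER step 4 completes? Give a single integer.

Answer: 9

Derivation:
After 1 (tell()): offset=0
After 2 (read(4)): returned 'EV5W', offset=4
After 3 (read(8)): returned 'EK2J1JX0', offset=12
After 4 (seek(-13, END)): offset=9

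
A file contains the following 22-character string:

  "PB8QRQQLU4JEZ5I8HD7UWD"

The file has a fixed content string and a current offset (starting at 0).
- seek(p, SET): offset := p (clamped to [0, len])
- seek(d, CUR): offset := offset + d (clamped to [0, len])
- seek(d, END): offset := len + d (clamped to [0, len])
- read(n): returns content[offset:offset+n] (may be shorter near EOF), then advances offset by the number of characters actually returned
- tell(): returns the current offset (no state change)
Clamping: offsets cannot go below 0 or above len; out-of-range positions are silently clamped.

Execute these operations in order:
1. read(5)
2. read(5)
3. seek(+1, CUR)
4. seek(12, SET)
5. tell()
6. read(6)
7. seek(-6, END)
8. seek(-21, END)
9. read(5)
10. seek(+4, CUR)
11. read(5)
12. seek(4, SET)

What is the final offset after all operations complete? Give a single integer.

After 1 (read(5)): returned 'PB8QR', offset=5
After 2 (read(5)): returned 'QQLU4', offset=10
After 3 (seek(+1, CUR)): offset=11
After 4 (seek(12, SET)): offset=12
After 5 (tell()): offset=12
After 6 (read(6)): returned 'Z5I8HD', offset=18
After 7 (seek(-6, END)): offset=16
After 8 (seek(-21, END)): offset=1
After 9 (read(5)): returned 'B8QRQ', offset=6
After 10 (seek(+4, CUR)): offset=10
After 11 (read(5)): returned 'JEZ5I', offset=15
After 12 (seek(4, SET)): offset=4

Answer: 4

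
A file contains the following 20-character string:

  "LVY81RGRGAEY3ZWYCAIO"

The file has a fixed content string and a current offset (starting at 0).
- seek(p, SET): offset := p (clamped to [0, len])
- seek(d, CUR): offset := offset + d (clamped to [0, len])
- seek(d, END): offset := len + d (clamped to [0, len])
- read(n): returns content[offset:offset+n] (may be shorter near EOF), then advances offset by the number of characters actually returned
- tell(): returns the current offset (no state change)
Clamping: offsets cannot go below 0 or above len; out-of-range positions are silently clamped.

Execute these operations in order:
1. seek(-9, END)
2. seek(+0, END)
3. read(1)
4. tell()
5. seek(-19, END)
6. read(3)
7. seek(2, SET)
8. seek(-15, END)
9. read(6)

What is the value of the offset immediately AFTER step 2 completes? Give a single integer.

Answer: 20

Derivation:
After 1 (seek(-9, END)): offset=11
After 2 (seek(+0, END)): offset=20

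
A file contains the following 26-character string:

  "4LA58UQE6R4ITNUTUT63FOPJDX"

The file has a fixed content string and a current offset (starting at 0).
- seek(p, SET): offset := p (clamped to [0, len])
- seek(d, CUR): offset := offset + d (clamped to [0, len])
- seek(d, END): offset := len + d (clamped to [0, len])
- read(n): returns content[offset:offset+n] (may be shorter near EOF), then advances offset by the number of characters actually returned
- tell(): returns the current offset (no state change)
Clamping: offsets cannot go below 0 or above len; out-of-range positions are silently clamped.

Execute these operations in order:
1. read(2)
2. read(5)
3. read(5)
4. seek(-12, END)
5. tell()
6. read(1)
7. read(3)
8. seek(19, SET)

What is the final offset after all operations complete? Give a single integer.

Answer: 19

Derivation:
After 1 (read(2)): returned '4L', offset=2
After 2 (read(5)): returned 'A58UQ', offset=7
After 3 (read(5)): returned 'E6R4I', offset=12
After 4 (seek(-12, END)): offset=14
After 5 (tell()): offset=14
After 6 (read(1)): returned 'U', offset=15
After 7 (read(3)): returned 'TUT', offset=18
After 8 (seek(19, SET)): offset=19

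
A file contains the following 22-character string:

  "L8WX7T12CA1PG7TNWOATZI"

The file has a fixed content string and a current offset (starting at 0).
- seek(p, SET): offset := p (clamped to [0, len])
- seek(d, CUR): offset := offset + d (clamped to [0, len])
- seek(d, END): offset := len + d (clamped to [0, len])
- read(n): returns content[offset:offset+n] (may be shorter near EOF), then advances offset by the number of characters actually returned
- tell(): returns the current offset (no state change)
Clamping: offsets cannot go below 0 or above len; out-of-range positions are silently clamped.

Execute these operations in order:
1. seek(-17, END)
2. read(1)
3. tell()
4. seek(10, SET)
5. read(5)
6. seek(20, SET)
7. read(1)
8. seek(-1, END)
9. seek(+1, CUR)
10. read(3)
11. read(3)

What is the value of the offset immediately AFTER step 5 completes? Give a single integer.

Answer: 15

Derivation:
After 1 (seek(-17, END)): offset=5
After 2 (read(1)): returned 'T', offset=6
After 3 (tell()): offset=6
After 4 (seek(10, SET)): offset=10
After 5 (read(5)): returned '1PG7T', offset=15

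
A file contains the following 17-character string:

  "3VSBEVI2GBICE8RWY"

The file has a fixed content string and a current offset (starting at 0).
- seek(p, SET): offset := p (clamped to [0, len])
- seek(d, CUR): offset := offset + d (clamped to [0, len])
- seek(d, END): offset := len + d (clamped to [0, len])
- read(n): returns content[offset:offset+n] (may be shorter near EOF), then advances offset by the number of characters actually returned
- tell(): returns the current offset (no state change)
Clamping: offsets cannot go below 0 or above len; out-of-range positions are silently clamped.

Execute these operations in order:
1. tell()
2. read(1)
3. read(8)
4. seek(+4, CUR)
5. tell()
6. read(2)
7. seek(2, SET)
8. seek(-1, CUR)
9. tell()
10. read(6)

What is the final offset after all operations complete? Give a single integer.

Answer: 7

Derivation:
After 1 (tell()): offset=0
After 2 (read(1)): returned '3', offset=1
After 3 (read(8)): returned 'VSBEVI2G', offset=9
After 4 (seek(+4, CUR)): offset=13
After 5 (tell()): offset=13
After 6 (read(2)): returned '8R', offset=15
After 7 (seek(2, SET)): offset=2
After 8 (seek(-1, CUR)): offset=1
After 9 (tell()): offset=1
After 10 (read(6)): returned 'VSBEVI', offset=7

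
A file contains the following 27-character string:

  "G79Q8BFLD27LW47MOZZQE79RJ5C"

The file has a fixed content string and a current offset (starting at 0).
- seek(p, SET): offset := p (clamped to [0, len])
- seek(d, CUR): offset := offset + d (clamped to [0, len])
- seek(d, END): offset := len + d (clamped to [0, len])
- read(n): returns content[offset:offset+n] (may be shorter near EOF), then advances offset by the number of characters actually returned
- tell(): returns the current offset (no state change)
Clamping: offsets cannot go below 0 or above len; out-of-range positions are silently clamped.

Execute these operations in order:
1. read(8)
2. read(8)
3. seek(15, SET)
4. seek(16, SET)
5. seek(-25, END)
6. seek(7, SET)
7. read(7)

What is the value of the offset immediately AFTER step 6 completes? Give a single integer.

After 1 (read(8)): returned 'G79Q8BFL', offset=8
After 2 (read(8)): returned 'D27LW47M', offset=16
After 3 (seek(15, SET)): offset=15
After 4 (seek(16, SET)): offset=16
After 5 (seek(-25, END)): offset=2
After 6 (seek(7, SET)): offset=7

Answer: 7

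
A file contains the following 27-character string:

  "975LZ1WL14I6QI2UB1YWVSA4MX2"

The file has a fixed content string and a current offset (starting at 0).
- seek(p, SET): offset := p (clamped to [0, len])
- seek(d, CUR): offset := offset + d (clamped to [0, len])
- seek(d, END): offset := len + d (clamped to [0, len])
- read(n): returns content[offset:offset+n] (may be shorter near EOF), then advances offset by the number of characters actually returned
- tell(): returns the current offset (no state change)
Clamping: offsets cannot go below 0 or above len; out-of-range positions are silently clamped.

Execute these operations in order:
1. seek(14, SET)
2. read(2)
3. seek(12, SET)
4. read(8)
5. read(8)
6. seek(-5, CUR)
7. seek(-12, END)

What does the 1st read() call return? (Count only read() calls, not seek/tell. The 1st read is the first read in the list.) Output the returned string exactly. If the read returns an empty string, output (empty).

Answer: 2U

Derivation:
After 1 (seek(14, SET)): offset=14
After 2 (read(2)): returned '2U', offset=16
After 3 (seek(12, SET)): offset=12
After 4 (read(8)): returned 'QI2UB1YW', offset=20
After 5 (read(8)): returned 'VSA4MX2', offset=27
After 6 (seek(-5, CUR)): offset=22
After 7 (seek(-12, END)): offset=15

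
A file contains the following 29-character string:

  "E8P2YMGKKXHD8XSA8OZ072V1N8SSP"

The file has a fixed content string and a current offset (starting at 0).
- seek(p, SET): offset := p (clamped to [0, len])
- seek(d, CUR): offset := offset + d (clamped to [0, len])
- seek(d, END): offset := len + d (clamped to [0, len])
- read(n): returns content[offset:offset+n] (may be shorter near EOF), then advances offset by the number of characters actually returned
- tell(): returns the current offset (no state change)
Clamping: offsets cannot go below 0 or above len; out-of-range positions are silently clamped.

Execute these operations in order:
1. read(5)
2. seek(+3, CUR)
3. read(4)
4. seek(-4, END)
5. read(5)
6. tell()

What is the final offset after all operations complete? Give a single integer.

After 1 (read(5)): returned 'E8P2Y', offset=5
After 2 (seek(+3, CUR)): offset=8
After 3 (read(4)): returned 'KXHD', offset=12
After 4 (seek(-4, END)): offset=25
After 5 (read(5)): returned '8SSP', offset=29
After 6 (tell()): offset=29

Answer: 29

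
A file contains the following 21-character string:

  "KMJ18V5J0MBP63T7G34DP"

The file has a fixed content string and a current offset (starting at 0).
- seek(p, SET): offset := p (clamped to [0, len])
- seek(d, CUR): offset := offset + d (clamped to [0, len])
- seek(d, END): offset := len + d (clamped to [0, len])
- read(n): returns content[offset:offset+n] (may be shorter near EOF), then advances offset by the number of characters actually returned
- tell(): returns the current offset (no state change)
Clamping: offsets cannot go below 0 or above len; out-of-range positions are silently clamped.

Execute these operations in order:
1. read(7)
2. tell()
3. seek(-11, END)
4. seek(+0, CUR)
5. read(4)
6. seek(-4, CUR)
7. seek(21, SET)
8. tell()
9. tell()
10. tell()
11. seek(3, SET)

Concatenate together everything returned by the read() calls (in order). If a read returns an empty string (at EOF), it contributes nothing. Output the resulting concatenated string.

After 1 (read(7)): returned 'KMJ18V5', offset=7
After 2 (tell()): offset=7
After 3 (seek(-11, END)): offset=10
After 4 (seek(+0, CUR)): offset=10
After 5 (read(4)): returned 'BP63', offset=14
After 6 (seek(-4, CUR)): offset=10
After 7 (seek(21, SET)): offset=21
After 8 (tell()): offset=21
After 9 (tell()): offset=21
After 10 (tell()): offset=21
After 11 (seek(3, SET)): offset=3

Answer: KMJ18V5BP63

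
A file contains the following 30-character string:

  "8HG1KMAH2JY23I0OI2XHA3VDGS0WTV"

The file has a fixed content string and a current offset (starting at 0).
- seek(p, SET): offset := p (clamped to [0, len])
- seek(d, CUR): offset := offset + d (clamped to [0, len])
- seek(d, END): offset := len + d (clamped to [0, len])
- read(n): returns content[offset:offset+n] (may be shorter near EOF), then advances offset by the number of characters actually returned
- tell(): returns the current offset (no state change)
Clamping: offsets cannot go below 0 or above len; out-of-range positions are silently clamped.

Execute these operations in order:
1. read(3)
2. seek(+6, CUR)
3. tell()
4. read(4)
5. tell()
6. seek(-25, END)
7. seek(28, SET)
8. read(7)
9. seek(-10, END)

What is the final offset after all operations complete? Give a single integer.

After 1 (read(3)): returned '8HG', offset=3
After 2 (seek(+6, CUR)): offset=9
After 3 (tell()): offset=9
After 4 (read(4)): returned 'JY23', offset=13
After 5 (tell()): offset=13
After 6 (seek(-25, END)): offset=5
After 7 (seek(28, SET)): offset=28
After 8 (read(7)): returned 'TV', offset=30
After 9 (seek(-10, END)): offset=20

Answer: 20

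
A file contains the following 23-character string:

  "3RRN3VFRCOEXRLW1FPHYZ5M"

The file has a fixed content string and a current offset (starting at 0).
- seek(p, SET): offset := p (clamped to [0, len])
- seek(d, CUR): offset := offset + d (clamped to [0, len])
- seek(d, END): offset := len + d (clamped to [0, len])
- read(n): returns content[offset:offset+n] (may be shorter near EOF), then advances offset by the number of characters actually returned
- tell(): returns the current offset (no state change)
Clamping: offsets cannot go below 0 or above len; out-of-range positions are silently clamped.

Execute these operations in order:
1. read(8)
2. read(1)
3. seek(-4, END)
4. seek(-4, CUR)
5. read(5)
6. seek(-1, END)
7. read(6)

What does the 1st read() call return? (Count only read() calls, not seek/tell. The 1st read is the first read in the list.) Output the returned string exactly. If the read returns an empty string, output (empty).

After 1 (read(8)): returned '3RRN3VFR', offset=8
After 2 (read(1)): returned 'C', offset=9
After 3 (seek(-4, END)): offset=19
After 4 (seek(-4, CUR)): offset=15
After 5 (read(5)): returned '1FPHY', offset=20
After 6 (seek(-1, END)): offset=22
After 7 (read(6)): returned 'M', offset=23

Answer: 3RRN3VFR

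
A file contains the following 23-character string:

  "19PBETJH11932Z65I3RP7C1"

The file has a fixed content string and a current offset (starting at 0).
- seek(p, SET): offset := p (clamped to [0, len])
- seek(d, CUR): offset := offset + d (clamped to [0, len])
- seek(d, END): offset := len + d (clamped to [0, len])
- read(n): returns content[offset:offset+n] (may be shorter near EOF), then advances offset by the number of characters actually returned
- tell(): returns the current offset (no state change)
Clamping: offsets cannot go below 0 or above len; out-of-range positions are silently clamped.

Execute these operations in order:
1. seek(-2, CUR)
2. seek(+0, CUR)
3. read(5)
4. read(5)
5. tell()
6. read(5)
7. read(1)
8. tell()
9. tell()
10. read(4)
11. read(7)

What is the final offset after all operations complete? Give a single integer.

After 1 (seek(-2, CUR)): offset=0
After 2 (seek(+0, CUR)): offset=0
After 3 (read(5)): returned '19PBE', offset=5
After 4 (read(5)): returned 'TJH11', offset=10
After 5 (tell()): offset=10
After 6 (read(5)): returned '932Z6', offset=15
After 7 (read(1)): returned '5', offset=16
After 8 (tell()): offset=16
After 9 (tell()): offset=16
After 10 (read(4)): returned 'I3RP', offset=20
After 11 (read(7)): returned '7C1', offset=23

Answer: 23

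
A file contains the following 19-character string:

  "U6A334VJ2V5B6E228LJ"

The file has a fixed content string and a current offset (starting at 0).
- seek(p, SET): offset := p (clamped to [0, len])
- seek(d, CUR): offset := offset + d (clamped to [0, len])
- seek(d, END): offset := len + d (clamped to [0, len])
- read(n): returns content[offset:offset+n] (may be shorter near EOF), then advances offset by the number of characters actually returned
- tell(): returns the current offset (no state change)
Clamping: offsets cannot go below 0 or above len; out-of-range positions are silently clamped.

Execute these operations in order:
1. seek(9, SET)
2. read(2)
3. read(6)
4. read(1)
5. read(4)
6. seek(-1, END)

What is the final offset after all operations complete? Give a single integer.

Answer: 18

Derivation:
After 1 (seek(9, SET)): offset=9
After 2 (read(2)): returned 'V5', offset=11
After 3 (read(6)): returned 'B6E228', offset=17
After 4 (read(1)): returned 'L', offset=18
After 5 (read(4)): returned 'J', offset=19
After 6 (seek(-1, END)): offset=18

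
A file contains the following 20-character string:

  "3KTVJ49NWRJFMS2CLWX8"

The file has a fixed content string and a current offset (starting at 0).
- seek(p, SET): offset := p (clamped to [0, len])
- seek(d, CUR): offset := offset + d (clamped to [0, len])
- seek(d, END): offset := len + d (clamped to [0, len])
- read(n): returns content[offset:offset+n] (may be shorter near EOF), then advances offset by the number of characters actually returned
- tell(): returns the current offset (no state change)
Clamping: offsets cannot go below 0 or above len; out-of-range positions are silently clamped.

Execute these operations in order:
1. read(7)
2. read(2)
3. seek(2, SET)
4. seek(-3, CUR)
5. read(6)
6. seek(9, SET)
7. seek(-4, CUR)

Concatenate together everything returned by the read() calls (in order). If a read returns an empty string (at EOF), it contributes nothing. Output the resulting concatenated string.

Answer: 3KTVJ49NW3KTVJ4

Derivation:
After 1 (read(7)): returned '3KTVJ49', offset=7
After 2 (read(2)): returned 'NW', offset=9
After 3 (seek(2, SET)): offset=2
After 4 (seek(-3, CUR)): offset=0
After 5 (read(6)): returned '3KTVJ4', offset=6
After 6 (seek(9, SET)): offset=9
After 7 (seek(-4, CUR)): offset=5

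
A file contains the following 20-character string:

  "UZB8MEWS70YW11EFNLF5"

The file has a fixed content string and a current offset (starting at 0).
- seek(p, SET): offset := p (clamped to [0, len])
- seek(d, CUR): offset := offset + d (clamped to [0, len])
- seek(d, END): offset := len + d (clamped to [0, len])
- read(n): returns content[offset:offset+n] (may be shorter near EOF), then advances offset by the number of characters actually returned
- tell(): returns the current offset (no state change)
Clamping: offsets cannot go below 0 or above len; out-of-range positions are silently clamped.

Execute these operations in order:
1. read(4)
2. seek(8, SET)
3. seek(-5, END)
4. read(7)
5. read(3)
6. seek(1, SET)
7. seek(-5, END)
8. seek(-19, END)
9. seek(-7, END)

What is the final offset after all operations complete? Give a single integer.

Answer: 13

Derivation:
After 1 (read(4)): returned 'UZB8', offset=4
After 2 (seek(8, SET)): offset=8
After 3 (seek(-5, END)): offset=15
After 4 (read(7)): returned 'FNLF5', offset=20
After 5 (read(3)): returned '', offset=20
After 6 (seek(1, SET)): offset=1
After 7 (seek(-5, END)): offset=15
After 8 (seek(-19, END)): offset=1
After 9 (seek(-7, END)): offset=13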